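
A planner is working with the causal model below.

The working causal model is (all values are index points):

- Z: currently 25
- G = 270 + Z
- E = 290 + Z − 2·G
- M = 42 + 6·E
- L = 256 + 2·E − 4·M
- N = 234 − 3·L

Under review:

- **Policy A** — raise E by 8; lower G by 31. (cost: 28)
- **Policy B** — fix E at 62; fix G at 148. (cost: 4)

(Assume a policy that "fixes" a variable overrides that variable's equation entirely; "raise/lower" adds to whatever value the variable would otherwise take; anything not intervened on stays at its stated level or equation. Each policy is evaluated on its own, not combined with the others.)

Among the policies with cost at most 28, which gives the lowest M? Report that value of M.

-1188

Policy A (E + 8, G − 31):
  Z = 25
  G = 270 + 25 (−31 from intervention) = 264
  E = 290 + 25 − 2·264 (+8 from intervention) = -205
  M = 42 + 6·(-205) = -1188
Policy B (E := 62, G := 148):
  Z = 25
  G = 148
  E = 62
  M = 42 + 6·62 = 414
Comparing — Policy A: M=-1188, Policy B: M=414. Lowest is -1188 (Policy A).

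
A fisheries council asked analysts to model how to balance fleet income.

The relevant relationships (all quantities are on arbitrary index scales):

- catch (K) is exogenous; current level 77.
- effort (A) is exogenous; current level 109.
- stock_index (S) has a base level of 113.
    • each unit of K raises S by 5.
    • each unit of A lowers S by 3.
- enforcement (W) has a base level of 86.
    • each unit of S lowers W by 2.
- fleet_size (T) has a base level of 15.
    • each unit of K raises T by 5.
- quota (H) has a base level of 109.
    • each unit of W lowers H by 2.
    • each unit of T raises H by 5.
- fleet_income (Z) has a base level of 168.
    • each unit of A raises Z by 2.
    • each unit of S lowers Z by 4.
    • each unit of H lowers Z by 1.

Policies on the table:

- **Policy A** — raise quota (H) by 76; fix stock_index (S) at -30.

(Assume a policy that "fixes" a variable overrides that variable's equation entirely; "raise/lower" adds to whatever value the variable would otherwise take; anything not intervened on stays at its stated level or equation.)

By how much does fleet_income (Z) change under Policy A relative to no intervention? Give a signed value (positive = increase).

Baseline:
  K = 77
  A = 109
  S = 113 + 5·77 − 3·109 = 171
  W = 86 − 2·171 = -256
  T = 15 + 5·77 = 400
  H = 109 − 2·(-256) + 5·400 = 2621
  Z = 168 + 2·109 − 4·171 − 2621 = -2919
Policy A (H + 76, S := -30):
  K = 77
  A = 109
  S = -30
  W = 86 − 2·(-30) = 146
  T = 15 + 5·77 = 400
  H = 109 − 2·146 + 5·400 (+76 from intervention) = 1893
  Z = 168 + 2·109 − 4·(-30) − 1893 = -1387
Change in Z: -1387 − (-2919) = 1532

1532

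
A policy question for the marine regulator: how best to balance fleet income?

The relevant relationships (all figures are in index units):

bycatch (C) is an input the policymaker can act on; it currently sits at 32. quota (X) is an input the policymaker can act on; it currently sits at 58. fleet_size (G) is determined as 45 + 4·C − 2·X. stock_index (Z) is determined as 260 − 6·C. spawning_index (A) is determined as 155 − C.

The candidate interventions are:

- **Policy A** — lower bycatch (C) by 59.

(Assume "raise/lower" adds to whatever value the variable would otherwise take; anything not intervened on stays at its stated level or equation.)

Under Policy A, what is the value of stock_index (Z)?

422

Policy A (C − 59):
  C = 32 − 59 = -27
  Z = 260 − 6·(-27) = 422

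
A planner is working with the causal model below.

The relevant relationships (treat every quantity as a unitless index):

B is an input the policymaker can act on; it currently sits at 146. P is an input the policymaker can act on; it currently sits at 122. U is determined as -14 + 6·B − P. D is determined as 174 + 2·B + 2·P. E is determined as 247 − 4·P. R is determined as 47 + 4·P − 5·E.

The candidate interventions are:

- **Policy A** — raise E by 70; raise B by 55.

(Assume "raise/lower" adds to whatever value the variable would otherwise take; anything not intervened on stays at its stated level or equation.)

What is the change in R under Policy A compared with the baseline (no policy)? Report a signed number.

Baseline:
  P = 122
  E = 247 − 4·122 = -241
  R = 47 + 4·122 − 5·(-241) = 1740
Policy A (E + 70, B + 55):
  P = 122
  E = 247 − 4·122 (+70 from intervention) = -171
  R = 47 + 4·122 − 5·(-171) = 1390
Change in R: 1390 − 1740 = -350

-350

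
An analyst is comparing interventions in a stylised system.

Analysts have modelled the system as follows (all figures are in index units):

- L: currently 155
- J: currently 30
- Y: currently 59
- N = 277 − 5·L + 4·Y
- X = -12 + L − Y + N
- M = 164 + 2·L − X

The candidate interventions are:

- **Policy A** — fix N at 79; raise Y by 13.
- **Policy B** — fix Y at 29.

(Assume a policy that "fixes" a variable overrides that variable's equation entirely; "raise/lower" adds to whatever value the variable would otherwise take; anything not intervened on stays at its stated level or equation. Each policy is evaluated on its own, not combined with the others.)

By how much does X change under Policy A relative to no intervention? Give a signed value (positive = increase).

328

Baseline:
  L = 155
  Y = 59
  N = 277 − 5·155 + 4·59 = -262
  X = -12 + 155 − 59 + (-262) = -178
Policy A (N := 79, Y + 13):
  L = 155
  Y = 59 + 13 = 72
  N = 79
  X = -12 + 155 − 72 + 79 = 150
Change in X: 150 − (-178) = 328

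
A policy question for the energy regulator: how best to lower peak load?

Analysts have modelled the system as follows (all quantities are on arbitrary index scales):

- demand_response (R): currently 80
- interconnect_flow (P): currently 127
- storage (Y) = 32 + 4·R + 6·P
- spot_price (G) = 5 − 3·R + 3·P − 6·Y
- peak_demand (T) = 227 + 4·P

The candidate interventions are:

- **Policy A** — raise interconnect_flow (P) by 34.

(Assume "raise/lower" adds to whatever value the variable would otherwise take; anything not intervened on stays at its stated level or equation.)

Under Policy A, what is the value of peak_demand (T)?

Policy A (P + 34):
  P = 127 + 34 = 161
  T = 227 + 4·161 = 871

871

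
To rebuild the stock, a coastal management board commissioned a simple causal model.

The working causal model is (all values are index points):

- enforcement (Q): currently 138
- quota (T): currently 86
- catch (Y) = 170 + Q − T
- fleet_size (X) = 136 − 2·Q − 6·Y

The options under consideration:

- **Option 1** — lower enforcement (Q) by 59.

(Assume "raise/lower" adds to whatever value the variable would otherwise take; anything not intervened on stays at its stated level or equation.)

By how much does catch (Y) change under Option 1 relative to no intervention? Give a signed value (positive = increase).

Baseline:
  Q = 138
  T = 86
  Y = 170 + 138 − 86 = 222
Option 1 (Q − 59):
  Q = 138 − 59 = 79
  T = 86
  Y = 170 + 79 − 86 = 163
Change in Y: 163 − 222 = -59

-59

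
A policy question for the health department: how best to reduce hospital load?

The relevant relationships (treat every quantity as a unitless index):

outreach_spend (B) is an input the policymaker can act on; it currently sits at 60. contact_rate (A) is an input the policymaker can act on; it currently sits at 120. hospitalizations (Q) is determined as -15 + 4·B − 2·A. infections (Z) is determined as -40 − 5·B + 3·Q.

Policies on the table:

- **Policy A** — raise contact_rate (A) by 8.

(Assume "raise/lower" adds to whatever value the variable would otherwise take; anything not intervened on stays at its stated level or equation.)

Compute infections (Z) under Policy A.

-433

Policy A (A + 8):
  B = 60
  A = 120 + 8 = 128
  Q = -15 + 4·60 − 2·128 = -31
  Z = -40 − 5·60 + 3·(-31) = -433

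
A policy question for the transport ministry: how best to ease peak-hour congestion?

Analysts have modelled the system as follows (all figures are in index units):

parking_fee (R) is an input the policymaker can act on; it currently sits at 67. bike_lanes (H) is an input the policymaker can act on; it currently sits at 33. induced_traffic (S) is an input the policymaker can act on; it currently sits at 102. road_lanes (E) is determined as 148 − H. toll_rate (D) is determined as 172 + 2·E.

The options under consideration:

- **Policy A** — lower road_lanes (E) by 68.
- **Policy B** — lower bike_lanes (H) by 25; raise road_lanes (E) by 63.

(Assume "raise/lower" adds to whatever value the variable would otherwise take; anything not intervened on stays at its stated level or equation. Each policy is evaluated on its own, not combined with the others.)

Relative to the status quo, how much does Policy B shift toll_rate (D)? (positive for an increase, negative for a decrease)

Baseline:
  H = 33
  E = 148 − 33 = 115
  D = 172 + 2·115 = 402
Policy B (H − 25, E + 63):
  H = 33 − 25 = 8
  E = 148 − 8 (+63 from intervention) = 203
  D = 172 + 2·203 = 578
Change in D: 578 − 402 = 176

176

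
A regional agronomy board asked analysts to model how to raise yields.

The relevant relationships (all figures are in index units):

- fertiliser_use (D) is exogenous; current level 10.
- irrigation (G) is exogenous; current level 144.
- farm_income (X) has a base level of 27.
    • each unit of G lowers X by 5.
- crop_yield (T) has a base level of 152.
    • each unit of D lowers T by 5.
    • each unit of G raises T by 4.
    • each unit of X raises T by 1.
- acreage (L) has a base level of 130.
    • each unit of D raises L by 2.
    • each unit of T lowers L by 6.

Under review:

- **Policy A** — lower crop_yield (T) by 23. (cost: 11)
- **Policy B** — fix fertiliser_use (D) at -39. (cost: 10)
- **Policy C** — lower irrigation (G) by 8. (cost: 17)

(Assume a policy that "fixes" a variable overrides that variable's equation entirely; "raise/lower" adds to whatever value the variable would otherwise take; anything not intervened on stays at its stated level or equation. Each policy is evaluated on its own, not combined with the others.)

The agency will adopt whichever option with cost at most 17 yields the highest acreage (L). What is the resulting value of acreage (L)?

Policy A (T − 23):
  D = 10
  G = 144
  X = 27 − 5·144 = -693
  T = 152 − 5·10 + 4·144 + (-693) (−23 from intervention) = -38
  L = 130 + 2·10 − 6·(-38) = 378
Policy B (D := -39):
  D = -39
  G = 144
  X = 27 − 5·144 = -693
  T = 152 − 5·(-39) + 4·144 + (-693) = 230
  L = 130 + 2·(-39) − 6·230 = -1328
Policy C (G − 8):
  D = 10
  G = 144 − 8 = 136
  X = 27 − 5·136 = -653
  T = 152 − 5·10 + 4·136 + (-653) = -7
  L = 130 + 2·10 − 6·(-7) = 192
Comparing — Policy A: L=378, Policy B: L=-1328, Policy C: L=192. Highest is 378 (Policy A).

378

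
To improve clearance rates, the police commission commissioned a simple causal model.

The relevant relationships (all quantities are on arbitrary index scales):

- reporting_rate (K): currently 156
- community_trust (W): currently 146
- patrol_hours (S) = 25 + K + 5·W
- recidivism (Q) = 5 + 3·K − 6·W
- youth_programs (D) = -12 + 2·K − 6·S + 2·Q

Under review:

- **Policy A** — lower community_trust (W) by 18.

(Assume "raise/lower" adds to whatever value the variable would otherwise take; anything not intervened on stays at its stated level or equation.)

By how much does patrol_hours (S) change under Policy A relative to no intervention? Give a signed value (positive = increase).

-90

Baseline:
  K = 156
  W = 146
  S = 25 + 156 + 5·146 = 911
Policy A (W − 18):
  K = 156
  W = 146 − 18 = 128
  S = 25 + 156 + 5·128 = 821
Change in S: 821 − 911 = -90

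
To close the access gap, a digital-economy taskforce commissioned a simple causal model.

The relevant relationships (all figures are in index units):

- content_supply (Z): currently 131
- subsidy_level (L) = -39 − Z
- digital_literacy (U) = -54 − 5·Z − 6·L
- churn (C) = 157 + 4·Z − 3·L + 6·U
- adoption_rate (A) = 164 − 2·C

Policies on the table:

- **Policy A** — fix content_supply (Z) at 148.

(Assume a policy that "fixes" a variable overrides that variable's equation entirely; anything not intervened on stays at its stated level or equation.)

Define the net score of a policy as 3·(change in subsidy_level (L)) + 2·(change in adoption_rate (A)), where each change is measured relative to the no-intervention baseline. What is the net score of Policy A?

-935

Baseline:
  Z = 131
  L = -39 − 131 = -170
  U = -54 − 5·131 − 6·(-170) = 311
  C = 157 + 4·131 − 3·(-170) + 6·311 = 3057
  A = 164 − 2·3057 = -5950
Policy A (Z := 148):
  Z = 148
  L = -39 − 148 = -187
  U = -54 − 5·148 − 6·(-187) = 328
  C = 157 + 4·148 − 3·(-187) + 6·328 = 3278
  A = 164 − 2·3278 = -6392
ΔL = -187 − (-170) = -17; ΔA = -6392 − (-5950) = -442
Score = 3·(-17) + 2·(-442) = -935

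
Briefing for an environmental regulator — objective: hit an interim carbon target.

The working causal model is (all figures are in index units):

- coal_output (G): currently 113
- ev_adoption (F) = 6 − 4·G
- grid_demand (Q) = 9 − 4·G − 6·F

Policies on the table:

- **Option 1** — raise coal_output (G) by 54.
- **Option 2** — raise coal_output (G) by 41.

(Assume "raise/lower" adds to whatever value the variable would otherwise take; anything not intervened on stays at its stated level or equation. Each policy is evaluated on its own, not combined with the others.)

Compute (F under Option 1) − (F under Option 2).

Option 1 (G + 54):
  G = 113 + 54 = 167
  F = 6 − 4·167 = -662
Option 2 (G + 41):
  G = 113 + 41 = 154
  F = 6 − 4·154 = -610
F: -662 − (-610) = -52

-52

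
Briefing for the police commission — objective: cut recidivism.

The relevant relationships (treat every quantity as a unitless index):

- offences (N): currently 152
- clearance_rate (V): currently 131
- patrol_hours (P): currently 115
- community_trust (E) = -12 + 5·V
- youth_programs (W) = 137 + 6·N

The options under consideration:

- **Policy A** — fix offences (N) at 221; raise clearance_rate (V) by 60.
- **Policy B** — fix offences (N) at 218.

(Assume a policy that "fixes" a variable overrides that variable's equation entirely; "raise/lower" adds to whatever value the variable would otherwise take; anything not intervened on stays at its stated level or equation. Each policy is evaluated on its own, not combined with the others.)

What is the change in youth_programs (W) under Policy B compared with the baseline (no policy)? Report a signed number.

396

Baseline:
  N = 152
  W = 137 + 6·152 = 1049
Policy B (N := 218):
  N = 218
  W = 137 + 6·218 = 1445
Change in W: 1445 − 1049 = 396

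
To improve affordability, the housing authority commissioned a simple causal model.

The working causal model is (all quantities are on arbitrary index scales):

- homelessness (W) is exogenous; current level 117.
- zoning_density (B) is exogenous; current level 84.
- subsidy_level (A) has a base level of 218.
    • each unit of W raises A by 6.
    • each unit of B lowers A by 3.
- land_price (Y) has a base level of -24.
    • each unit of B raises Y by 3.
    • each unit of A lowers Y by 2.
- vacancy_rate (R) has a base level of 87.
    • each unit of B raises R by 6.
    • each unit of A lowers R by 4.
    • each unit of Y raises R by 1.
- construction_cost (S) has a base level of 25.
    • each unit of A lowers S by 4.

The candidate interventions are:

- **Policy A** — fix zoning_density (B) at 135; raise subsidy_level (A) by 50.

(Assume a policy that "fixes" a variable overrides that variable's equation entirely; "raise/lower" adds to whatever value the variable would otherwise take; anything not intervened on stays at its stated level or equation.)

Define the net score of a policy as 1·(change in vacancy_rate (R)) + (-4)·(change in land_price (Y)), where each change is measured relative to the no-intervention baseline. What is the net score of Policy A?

-359

Baseline:
  W = 117
  B = 84
  A = 218 + 6·117 − 3·84 = 668
  Y = -24 + 3·84 − 2·668 = -1108
  R = 87 + 6·84 − 4·668 + (-1108) = -3189
Policy A (B := 135, A + 50):
  W = 117
  B = 135
  A = 218 + 6·117 − 3·135 (+50 from intervention) = 565
  Y = -24 + 3·135 − 2·565 = -749
  R = 87 + 6·135 − 4·565 + (-749) = -2112
ΔR = -2112 − (-3189) = 1077; ΔY = -749 − (-1108) = 359
Score = 1·1077 + (-4)·359 = -359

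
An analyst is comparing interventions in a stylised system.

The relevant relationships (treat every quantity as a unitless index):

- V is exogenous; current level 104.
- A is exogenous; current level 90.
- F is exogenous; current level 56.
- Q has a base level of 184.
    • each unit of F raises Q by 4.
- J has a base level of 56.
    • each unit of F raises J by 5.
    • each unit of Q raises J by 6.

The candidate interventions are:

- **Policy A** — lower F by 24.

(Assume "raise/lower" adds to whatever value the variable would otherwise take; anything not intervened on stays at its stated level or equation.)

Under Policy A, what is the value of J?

Policy A (F − 24):
  F = 56 − 24 = 32
  Q = 184 + 4·32 = 312
  J = 56 + 5·32 + 6·312 = 2088

2088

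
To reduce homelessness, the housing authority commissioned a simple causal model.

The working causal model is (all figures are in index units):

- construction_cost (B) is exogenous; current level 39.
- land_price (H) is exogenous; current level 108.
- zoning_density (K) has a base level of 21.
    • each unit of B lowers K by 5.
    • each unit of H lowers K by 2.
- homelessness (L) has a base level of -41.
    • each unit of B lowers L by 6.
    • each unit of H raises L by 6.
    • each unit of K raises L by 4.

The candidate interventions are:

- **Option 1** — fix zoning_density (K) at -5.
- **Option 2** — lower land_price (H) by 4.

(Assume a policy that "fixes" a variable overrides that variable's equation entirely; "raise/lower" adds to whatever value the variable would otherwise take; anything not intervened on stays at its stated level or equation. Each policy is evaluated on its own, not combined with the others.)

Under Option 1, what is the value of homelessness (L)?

Option 1 (K := -5):
  B = 39
  H = 108
  K = -5
  L = -41 − 6·39 + 6·108 + 4·(-5) = 353

353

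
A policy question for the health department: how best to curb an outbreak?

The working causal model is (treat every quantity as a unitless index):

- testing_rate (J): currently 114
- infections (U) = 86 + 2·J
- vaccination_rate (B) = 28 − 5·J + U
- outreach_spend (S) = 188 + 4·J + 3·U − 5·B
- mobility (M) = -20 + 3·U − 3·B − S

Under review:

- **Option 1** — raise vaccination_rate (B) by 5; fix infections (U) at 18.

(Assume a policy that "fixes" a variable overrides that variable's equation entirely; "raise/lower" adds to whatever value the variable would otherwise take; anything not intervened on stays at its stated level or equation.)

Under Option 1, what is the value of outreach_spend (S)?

Option 1 (B + 5, U := 18):
  J = 114
  U = 18
  B = 28 − 5·114 + 18 (+5 from intervention) = -519
  S = 188 + 4·114 + 3·18 − 5·(-519) = 3293

3293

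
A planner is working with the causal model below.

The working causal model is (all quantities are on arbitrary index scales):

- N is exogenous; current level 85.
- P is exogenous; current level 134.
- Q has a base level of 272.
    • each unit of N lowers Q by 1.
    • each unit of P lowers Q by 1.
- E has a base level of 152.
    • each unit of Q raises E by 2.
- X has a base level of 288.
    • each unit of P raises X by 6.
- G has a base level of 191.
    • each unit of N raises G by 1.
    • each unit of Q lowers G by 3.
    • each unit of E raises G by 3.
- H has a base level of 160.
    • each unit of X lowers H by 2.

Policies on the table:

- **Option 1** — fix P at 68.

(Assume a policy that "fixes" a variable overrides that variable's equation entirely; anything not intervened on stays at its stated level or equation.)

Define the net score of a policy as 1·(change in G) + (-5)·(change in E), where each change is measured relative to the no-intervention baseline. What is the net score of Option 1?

Baseline:
  N = 85
  P = 134
  Q = 272 − 85 − 134 = 53
  E = 152 + 2·53 = 258
  G = 191 + 85 − 3·53 + 3·258 = 891
Option 1 (P := 68):
  N = 85
  P = 68
  Q = 272 − 85 − 68 = 119
  E = 152 + 2·119 = 390
  G = 191 + 85 − 3·119 + 3·390 = 1089
ΔG = 1089 − 891 = 198; ΔE = 390 − 258 = 132
Score = 1·198 + (-5)·132 = -462

-462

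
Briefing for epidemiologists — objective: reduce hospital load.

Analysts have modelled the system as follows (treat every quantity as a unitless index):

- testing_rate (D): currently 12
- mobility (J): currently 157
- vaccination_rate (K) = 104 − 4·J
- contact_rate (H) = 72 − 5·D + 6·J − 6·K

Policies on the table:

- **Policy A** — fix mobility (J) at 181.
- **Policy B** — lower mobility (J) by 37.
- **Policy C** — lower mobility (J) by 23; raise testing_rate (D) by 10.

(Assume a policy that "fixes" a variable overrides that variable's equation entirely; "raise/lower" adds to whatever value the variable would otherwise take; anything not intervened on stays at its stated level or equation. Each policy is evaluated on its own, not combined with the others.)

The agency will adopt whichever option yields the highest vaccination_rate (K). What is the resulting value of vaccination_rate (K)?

Policy A (J := 181):
  J = 181
  K = 104 − 4·181 = -620
Policy B (J − 37):
  J = 157 − 37 = 120
  K = 104 − 4·120 = -376
Policy C (J − 23, D + 10):
  J = 157 − 23 = 134
  K = 104 − 4·134 = -432
Comparing — Policy A: K=-620, Policy B: K=-376, Policy C: K=-432. Highest is -376 (Policy B).

-376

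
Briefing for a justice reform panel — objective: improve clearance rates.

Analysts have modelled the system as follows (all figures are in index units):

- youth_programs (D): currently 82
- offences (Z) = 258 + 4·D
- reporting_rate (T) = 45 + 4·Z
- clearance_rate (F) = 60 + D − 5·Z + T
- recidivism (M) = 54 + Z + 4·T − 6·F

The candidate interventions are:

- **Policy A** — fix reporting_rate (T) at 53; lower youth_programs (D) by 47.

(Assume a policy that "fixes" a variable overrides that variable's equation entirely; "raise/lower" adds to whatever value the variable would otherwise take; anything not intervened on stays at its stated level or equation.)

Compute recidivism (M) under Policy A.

Policy A (T := 53, D − 47):
  D = 82 − 47 = 35
  Z = 258 + 4·35 = 398
  T = 53
  F = 60 + 35 − 5·398 + 53 = -1842
  M = 54 + 398 + 4·53 − 6·(-1842) = 11716

11716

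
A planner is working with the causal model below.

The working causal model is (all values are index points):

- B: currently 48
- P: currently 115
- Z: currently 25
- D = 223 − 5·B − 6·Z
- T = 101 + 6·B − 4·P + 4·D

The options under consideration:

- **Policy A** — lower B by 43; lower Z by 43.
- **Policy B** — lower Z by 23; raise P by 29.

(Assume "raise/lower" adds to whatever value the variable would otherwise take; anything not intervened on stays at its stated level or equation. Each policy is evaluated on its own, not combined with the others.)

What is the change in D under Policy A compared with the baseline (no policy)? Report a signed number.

Baseline:
  B = 48
  Z = 25
  D = 223 − 5·48 − 6·25 = -167
Policy A (B − 43, Z − 43):
  B = 48 − 43 = 5
  Z = 25 − 43 = -18
  D = 223 − 5·5 − 6·(-18) = 306
Change in D: 306 − (-167) = 473

473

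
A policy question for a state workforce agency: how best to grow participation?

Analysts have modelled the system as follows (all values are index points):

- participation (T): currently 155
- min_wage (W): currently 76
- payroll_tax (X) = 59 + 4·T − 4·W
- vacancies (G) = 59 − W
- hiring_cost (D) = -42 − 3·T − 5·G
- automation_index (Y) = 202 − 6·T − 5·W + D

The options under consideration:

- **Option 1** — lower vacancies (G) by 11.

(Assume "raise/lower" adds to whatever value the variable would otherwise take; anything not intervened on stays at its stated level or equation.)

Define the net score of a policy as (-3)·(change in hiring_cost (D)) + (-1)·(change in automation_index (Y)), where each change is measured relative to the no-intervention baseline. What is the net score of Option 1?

Baseline:
  T = 155
  W = 76
  G = 59 − 76 = -17
  D = -42 − 3·155 − 5·(-17) = -422
  Y = 202 − 6·155 − 5·76 + (-422) = -1530
Option 1 (G − 11):
  T = 155
  W = 76
  G = 59 − 76 (−11 from intervention) = -28
  D = -42 − 3·155 − 5·(-28) = -367
  Y = 202 − 6·155 − 5·76 + (-367) = -1475
ΔD = -367 − (-422) = 55; ΔY = -1475 − (-1530) = 55
Score = (-3)·55 + (-1)·55 = -220

-220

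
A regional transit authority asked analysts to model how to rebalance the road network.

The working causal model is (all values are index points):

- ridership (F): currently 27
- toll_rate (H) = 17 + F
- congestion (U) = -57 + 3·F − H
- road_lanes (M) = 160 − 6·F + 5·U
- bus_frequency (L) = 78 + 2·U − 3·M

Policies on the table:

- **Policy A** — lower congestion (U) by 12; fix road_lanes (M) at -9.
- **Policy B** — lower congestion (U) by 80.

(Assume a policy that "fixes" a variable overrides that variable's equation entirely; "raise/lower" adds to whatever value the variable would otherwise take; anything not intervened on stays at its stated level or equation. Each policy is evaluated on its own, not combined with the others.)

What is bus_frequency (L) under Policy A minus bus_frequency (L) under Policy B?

Policy A (U − 12, M := -9):
  F = 27
  H = 17 + 27 = 44
  U = -57 + 3·27 − 44 (−12 from intervention) = -32
  M = -9
  L = 78 + 2·(-32) − 3·(-9) = 41
Policy B (U − 80):
  F = 27
  H = 17 + 27 = 44
  U = -57 + 3·27 − 44 (−80 from intervention) = -100
  M = 160 − 6·27 + 5·(-100) = -502
  L = 78 + 2·(-100) − 3·(-502) = 1384
L: 41 − 1384 = -1343

-1343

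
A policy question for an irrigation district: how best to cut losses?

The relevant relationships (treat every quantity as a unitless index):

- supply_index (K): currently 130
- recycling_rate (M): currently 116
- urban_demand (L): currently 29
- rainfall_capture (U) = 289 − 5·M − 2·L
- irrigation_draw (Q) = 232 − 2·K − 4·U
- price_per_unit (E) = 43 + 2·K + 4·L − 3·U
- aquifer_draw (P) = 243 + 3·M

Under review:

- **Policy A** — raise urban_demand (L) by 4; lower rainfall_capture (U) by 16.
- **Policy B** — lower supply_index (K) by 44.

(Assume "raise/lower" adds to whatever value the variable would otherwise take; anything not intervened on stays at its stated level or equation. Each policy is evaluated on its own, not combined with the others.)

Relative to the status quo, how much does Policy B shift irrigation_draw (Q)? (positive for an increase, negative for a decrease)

88

Baseline:
  K = 130
  M = 116
  L = 29
  U = 289 − 5·116 − 2·29 = -349
  Q = 232 − 2·130 − 4·(-349) = 1368
Policy B (K − 44):
  K = 130 − 44 = 86
  M = 116
  L = 29
  U = 289 − 5·116 − 2·29 = -349
  Q = 232 − 2·86 − 4·(-349) = 1456
Change in Q: 1456 − 1368 = 88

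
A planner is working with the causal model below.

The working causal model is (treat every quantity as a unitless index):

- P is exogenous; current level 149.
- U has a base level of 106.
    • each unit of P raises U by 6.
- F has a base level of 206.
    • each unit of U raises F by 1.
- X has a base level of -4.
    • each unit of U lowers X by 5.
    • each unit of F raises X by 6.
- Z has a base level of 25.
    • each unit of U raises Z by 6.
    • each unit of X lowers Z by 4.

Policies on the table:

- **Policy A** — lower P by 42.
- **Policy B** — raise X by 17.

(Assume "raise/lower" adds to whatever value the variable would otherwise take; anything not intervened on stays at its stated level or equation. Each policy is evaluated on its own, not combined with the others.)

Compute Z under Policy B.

Policy B (X + 17):
  P = 149
  U = 106 + 6·149 = 1000
  F = 206 + 1000 = 1206
  X = -4 − 5·1000 + 6·1206 (+17 from intervention) = 2249
  Z = 25 + 6·1000 − 4·2249 = -2971

-2971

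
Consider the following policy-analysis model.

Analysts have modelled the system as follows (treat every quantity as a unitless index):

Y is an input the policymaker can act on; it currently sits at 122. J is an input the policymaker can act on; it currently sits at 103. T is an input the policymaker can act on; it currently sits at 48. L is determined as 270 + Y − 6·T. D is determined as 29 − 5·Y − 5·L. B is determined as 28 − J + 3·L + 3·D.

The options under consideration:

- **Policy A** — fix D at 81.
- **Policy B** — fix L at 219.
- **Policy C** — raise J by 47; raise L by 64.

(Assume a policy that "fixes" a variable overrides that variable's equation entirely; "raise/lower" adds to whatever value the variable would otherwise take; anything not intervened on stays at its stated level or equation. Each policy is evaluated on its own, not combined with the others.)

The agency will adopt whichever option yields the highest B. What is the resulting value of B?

Policy A (D := 81):
  Y = 122
  J = 103
  T = 48
  L = 270 + 122 − 6·48 = 104
  D = 81
  B = 28 − 103 + 3·104 + 3·81 = 480
Policy B (L := 219):
  Y = 122
  J = 103
  T = 48
  L = 219
  D = 29 − 5·122 − 5·219 = -1676
  B = 28 − 103 + 3·219 + 3·(-1676) = -4446
Policy C (J + 47, L + 64):
  Y = 122
  J = 103 + 47 = 150
  T = 48
  L = 270 + 122 − 6·48 (+64 from intervention) = 168
  D = 29 − 5·122 − 5·168 = -1421
  B = 28 − 150 + 3·168 + 3·(-1421) = -3881
Comparing — Policy A: B=480, Policy B: B=-4446, Policy C: B=-3881. Highest is 480 (Policy A).

480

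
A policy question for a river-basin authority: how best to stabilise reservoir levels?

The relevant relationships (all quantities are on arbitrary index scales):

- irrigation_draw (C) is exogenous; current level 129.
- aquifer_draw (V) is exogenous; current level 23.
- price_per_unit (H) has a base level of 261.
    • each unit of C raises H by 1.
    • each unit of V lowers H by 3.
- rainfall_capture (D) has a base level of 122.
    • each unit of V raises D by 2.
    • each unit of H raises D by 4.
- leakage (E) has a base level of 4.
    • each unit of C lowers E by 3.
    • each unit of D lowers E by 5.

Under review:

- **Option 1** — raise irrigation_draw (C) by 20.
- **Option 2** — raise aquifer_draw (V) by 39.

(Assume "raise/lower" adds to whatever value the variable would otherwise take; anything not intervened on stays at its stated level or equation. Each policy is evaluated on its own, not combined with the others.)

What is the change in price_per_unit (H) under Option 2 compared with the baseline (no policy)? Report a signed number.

-117

Baseline:
  C = 129
  V = 23
  H = 261 + 129 − 3·23 = 321
Option 2 (V + 39):
  C = 129
  V = 23 + 39 = 62
  H = 261 + 129 − 3·62 = 204
Change in H: 204 − 321 = -117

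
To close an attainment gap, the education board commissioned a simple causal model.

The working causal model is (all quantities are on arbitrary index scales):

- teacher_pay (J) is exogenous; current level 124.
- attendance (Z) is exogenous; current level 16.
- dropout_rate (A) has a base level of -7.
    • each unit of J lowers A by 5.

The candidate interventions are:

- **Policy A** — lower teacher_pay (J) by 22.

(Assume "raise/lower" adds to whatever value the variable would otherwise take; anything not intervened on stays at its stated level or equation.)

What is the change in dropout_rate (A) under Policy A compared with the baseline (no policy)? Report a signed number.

Baseline:
  J = 124
  A = -7 − 5·124 = -627
Policy A (J − 22):
  J = 124 − 22 = 102
  A = -7 − 5·102 = -517
Change in A: -517 − (-627) = 110

110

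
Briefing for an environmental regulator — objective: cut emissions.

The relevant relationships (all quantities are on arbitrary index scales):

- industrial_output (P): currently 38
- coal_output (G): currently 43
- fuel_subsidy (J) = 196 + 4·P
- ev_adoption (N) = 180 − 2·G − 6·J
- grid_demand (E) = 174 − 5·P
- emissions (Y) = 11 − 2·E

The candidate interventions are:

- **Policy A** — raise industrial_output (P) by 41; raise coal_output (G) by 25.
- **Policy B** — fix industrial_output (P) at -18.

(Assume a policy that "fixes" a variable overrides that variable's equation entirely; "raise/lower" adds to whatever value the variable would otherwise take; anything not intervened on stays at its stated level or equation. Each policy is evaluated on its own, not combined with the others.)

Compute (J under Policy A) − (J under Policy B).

Policy A (P + 41, G + 25):
  P = 38 + 41 = 79
  J = 196 + 4·79 = 512
Policy B (P := -18):
  P = -18
  J = 196 + 4·(-18) = 124
J: 512 − 124 = 388

388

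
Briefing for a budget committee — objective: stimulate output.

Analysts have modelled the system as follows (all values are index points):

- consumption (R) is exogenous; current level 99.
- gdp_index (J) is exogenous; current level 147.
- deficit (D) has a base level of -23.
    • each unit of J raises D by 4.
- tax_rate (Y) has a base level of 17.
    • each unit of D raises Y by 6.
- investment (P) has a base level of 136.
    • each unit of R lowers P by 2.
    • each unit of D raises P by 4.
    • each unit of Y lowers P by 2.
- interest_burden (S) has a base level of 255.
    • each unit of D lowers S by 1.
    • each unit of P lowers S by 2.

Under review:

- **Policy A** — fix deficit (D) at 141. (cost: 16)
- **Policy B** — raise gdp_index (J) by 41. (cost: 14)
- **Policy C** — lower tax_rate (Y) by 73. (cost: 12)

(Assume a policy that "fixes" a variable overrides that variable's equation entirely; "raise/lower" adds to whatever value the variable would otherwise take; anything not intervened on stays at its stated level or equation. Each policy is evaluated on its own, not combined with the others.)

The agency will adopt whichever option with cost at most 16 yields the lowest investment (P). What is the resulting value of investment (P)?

-5928

Policy A (D := 141):
  R = 99
  J = 147
  D = 141
  Y = 17 + 6·141 = 863
  P = 136 − 2·99 + 4·141 − 2·863 = -1224
Policy B (J + 41):
  R = 99
  J = 147 + 41 = 188
  D = -23 + 4·188 = 729
  Y = 17 + 6·729 = 4391
  P = 136 − 2·99 + 4·729 − 2·4391 = -5928
Policy C (Y − 73):
  R = 99
  J = 147
  D = -23 + 4·147 = 565
  Y = 17 + 6·565 (−73 from intervention) = 3334
  P = 136 − 2·99 + 4·565 − 2·3334 = -4470
Comparing — Policy A: P=-1224, Policy B: P=-5928, Policy C: P=-4470. Lowest is -5928 (Policy B).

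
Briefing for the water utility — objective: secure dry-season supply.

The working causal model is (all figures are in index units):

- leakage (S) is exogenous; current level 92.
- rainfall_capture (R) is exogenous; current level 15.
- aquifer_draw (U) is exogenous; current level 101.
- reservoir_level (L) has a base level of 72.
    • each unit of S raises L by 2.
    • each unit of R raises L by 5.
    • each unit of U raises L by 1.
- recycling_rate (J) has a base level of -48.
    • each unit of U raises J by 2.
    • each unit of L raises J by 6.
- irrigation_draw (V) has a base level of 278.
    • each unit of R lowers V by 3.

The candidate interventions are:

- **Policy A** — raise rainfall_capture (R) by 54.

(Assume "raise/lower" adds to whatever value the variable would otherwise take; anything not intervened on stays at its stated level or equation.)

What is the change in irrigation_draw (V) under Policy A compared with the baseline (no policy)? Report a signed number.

-162

Baseline:
  R = 15
  V = 278 − 3·15 = 233
Policy A (R + 54):
  R = 15 + 54 = 69
  V = 278 − 3·69 = 71
Change in V: 71 − 233 = -162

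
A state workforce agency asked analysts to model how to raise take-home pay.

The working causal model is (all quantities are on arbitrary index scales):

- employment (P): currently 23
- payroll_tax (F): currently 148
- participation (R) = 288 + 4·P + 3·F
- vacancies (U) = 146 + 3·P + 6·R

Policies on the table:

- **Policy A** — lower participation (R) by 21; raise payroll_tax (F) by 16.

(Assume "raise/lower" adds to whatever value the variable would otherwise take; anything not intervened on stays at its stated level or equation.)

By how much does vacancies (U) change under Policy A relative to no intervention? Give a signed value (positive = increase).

Baseline:
  P = 23
  F = 148
  R = 288 + 4·23 + 3·148 = 824
  U = 146 + 3·23 + 6·824 = 5159
Policy A (R − 21, F + 16):
  P = 23
  F = 148 + 16 = 164
  R = 288 + 4·23 + 3·164 (−21 from intervention) = 851
  U = 146 + 3·23 + 6·851 = 5321
Change in U: 5321 − 5159 = 162

162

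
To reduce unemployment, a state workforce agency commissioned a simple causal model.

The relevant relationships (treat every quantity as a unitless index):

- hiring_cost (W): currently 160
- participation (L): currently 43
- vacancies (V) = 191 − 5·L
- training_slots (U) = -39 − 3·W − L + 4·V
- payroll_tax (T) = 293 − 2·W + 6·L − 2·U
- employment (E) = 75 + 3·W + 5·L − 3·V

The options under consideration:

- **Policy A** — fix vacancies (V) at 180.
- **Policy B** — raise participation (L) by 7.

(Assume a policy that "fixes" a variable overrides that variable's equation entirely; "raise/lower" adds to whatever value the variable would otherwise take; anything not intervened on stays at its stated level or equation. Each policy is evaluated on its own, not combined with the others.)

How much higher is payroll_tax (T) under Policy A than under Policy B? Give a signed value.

-1968

Policy A (V := 180):
  W = 160
  L = 43
  V = 180
  U = -39 − 3·160 − 43 + 4·180 = 158
  T = 293 − 2·160 + 6·43 − 2·158 = -85
Policy B (L + 7):
  W = 160
  L = 43 + 7 = 50
  V = 191 − 5·50 = -59
  U = -39 − 3·160 − 50 + 4·(-59) = -805
  T = 293 − 2·160 + 6·50 − 2·(-805) = 1883
T: -85 − 1883 = -1968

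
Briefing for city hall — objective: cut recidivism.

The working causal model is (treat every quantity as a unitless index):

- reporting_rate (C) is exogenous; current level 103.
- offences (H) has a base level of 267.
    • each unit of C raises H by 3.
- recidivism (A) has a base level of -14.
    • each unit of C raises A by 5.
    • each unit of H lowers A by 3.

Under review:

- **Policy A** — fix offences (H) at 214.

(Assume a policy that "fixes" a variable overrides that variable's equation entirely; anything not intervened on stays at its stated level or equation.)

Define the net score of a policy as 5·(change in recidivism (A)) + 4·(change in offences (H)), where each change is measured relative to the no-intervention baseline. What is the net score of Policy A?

3982

Baseline:
  C = 103
  H = 267 + 3·103 = 576
  A = -14 + 5·103 − 3·576 = -1227
Policy A (H := 214):
  C = 103
  H = 214
  A = -14 + 5·103 − 3·214 = -141
ΔA = -141 − (-1227) = 1086; ΔH = 214 − 576 = -362
Score = 5·1086 + 4·(-362) = 3982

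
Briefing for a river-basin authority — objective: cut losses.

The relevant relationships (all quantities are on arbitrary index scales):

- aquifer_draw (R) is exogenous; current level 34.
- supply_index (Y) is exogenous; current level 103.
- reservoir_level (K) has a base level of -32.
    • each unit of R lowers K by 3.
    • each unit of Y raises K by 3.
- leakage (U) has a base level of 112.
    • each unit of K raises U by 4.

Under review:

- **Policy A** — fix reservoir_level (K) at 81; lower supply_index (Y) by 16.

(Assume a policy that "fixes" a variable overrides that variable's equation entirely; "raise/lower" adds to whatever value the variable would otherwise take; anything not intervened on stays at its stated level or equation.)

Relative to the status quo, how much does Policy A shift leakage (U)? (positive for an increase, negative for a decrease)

Baseline:
  R = 34
  Y = 103
  K = -32 − 3·34 + 3·103 = 175
  U = 112 + 4·175 = 812
Policy A (K := 81, Y − 16):
  R = 34
  Y = 103 − 16 = 87
  K = 81
  U = 112 + 4·81 = 436
Change in U: 436 − 812 = -376

-376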